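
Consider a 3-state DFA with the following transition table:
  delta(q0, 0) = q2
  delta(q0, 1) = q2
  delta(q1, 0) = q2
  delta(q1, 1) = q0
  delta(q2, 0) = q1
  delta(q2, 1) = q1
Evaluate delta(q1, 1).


Looking up transition function:
delta(q1, 1) in the table
Row: q1, Column: 1
Result: q0

q0


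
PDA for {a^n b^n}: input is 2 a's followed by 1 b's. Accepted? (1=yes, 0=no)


Language requires equal numbers of a's and b's
PDA pushes for each 'a', pops for each 'b'
Number of a's = 2
Number of b's = 1
2 != 1 -> Reject

0


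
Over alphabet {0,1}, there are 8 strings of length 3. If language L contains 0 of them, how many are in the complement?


Alphabet: {0,1}
String length: 3
Total strings of length 3 = 2^3 = 8
Strings in L = 0
Complement = total - |L|
= 8 - 0
= 8

8


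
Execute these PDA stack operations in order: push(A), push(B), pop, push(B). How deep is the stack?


Tracing stack operations:
  push(A) -> stack = [A], depth=1
  push(B) -> stack = [A,B], depth=2
  pop -> removed B, stack = [A], depth=1
  push(B) -> stack = [A,B], depth=2
Final depth = 2

2


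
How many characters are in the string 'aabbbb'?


String: 'aabbbb'
Counting characters:
  'a' appears 2 time(s)
  'b' appears 4 time(s)
Total length = 2 + 4 = 6

6


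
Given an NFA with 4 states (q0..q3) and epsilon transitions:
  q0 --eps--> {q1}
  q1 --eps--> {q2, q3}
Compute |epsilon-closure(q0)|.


Starting from q0
Initialize closure = {q0}
Follow epsilon from q0 -> add q1
Follow epsilon from q1 -> add q2
Follow epsilon from q1 -> add q3
Final closure: {q0, q1, q2, q3}
Size = 4

4


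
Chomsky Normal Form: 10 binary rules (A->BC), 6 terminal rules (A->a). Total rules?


CNF allows two rule forms:
  A -> BC (binary): 10 rules
  A -> a (terminal): 6 rules
Total = 10 + 6 = 16

16


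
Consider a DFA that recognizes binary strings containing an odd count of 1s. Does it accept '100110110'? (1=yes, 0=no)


DFA has 2 states: q_even (start, accept=no) and q_odd
Processing string '100110110' character by character:
  Position 0: read '1', 1-count=1 -> q_odd
  Position 1: read '0', 1-count=1 -> q_odd (no change)
  Position 2: read '0', 1-count=1 -> q_odd (no change)
  Position 3: read '1', 1-count=2 -> q_even
  Position 4: read '1', 1-count=3 -> q_odd
  Position 5: read '0', 1-count=3 -> q_odd (no change)
  Position 6: read '1', 1-count=4 -> q_even
  Position 7: read '1', 1-count=5 -> q_odd
  Position 8: read '0', 1-count=5 -> q_odd (no change)
Final state: q_odd, total 1s = 5 (odd); the DFA requires an odd count -> accept

1


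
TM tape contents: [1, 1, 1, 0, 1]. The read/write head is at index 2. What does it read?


Tape: [1, 1, 1, 0, 1]
Positions: 0 1 2 3 4
Values:    1 1 1 0 1
Head at position 2
tape[2] = 1

1


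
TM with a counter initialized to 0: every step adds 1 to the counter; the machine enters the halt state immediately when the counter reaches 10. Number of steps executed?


Counter starts at 0. Counting sequence:
  Step 1: counter = 1
  Step 2: counter = 2
  Step 3: counter = 3
  Step 4: counter = 4
  Step 5: counter = 5
  Step 6: counter = 6
  ...
  Step 10: counter = 10
Counter reached 10 -> halt
Total steps = 10

10


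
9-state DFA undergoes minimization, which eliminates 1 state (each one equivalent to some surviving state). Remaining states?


Original DFA: 9 states
Redundant states removed: 1
Minimized states = original - removed
= 9 - 1
= 8

8


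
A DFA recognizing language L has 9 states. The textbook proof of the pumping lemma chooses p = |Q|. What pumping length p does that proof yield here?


Pumping lemma for regular languages (standard proof):
Take p = |Q|, the number of DFA states.
Any string of length >= |Q| passes through |Q|+1 states while reading its first |Q| symbols,
so by pigeonhole some state repeats, giving the loop that can be pumped.
Here |Q| = 9
Therefore the proof uses p = 9

9


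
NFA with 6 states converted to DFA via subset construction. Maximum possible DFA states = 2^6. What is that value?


NFA has 6 states
Subset construction: each DFA state = subset of NFA states
Maximum subsets = 2^6
2^6 = 64

64


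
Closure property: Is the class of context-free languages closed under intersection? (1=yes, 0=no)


CFL closure properties:
  Closed under: union, concatenation, Kleene star
  NOT closed under: intersection, complement
Operation 'intersection' is in not-closed list -> No (not closed)

0


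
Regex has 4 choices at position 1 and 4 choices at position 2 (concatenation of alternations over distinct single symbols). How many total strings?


First group: 4 alternatives
Second group: 4 alternatives
Concatenation: each choice from group 1 pairs with each from group 2
Total = 4 x 4 = 16

16


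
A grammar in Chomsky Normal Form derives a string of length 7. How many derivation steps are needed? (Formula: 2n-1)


Chomsky Normal Form derivation:
String length n = 7
Each step either:
  - Splits a nonterminal into two (n-1 such steps)
  - Converts a nonterminal to terminal (n such steps)
Total = (n-1) + n = 2n - 1
= 2(7) - 1
= 14 - 1
= 13

13


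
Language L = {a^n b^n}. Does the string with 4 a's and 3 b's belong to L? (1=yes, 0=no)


Language requires equal numbers of a's and b's
PDA pushes for each 'a', pops for each 'b'
Number of a's = 4
Number of b's = 3
4 != 3 -> Reject

0


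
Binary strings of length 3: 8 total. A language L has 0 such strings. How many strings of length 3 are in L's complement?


Alphabet: {0,1}
String length: 3
Total strings of length 3 = 2^3 = 8
Strings in L = 0
Complement = total - |L|
= 8 - 0
= 8

8


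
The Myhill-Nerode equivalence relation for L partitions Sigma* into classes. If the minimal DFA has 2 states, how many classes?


Myhill-Nerode theorem:
Number of equivalence classes = number of states in minimal DFA
Minimal DFA states = 2
Therefore equivalence classes = 2

2


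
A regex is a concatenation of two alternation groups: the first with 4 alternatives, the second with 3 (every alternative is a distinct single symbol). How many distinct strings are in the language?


First group: 4 alternatives
Second group: 3 alternatives
Concatenation: each choice from group 1 pairs with each from group 2
Total = 4 x 3 = 12

12


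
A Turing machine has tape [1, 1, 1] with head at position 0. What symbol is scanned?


Tape: [1, 1, 1]
Positions: 0 1 2
Values:    1 1 1
Head at position 0
tape[0] = 1

1


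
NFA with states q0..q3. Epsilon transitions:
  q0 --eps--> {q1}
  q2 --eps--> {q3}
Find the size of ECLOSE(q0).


Starting from q0
Initialize closure = {q0}
Follow epsilon from q0 -> add q1
Final closure: {q0, q1}
Size = 2

2


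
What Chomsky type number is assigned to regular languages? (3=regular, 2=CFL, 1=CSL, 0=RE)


Chomsky hierarchy levels:
  Type 3: Regular (DFA/NFA/regex)
  Type 2: Context-free (PDA)
  Type 1: Context-sensitive
  Type 0: Recursively enumerable (TM)
'regular' corresponds to Type 3

3


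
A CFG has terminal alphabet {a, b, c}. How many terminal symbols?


Terminal symbols: a, b, c
Counting each: a (#1), b (#2), c (#3)
Total = 3

3


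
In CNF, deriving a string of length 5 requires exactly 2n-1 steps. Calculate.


Chomsky Normal Form derivation:
String length n = 5
Each step either:
  - Splits a nonterminal into two (n-1 such steps)
  - Converts a nonterminal to terminal (n such steps)
Total = (n-1) + n = 2n - 1
= 2(5) - 1
= 10 - 1
= 9

9


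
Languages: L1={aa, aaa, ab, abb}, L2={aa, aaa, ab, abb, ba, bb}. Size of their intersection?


L1 = {aa, aaa, ab, abb}
L2 = {aa, aaa, ab, abb, ba, bb}
Checking each string in L1 against L2:
  'aa': in L2? Yes
  'aaa': in L2? Yes
  'ab': in L2? Yes
  'abb': in L2? Yes
Intersection = {aa, aaa, ab, abb}
|L1 ∩ L2| = 4

4


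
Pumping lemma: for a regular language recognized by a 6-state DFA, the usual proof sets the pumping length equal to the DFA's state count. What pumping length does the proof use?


Pumping lemma for regular languages (standard proof):
Take p = |Q|, the number of DFA states.
Any string of length >= |Q| passes through |Q|+1 states while reading its first |Q| symbols,
so by pigeonhole some state repeats, giving the loop that can be pumped.
Here |Q| = 6
Therefore the proof uses p = 6

6


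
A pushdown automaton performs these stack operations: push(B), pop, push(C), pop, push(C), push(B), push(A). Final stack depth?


Tracing stack operations:
  push(B) -> stack = [B], depth=1
  pop -> removed B, stack = [], depth=0
  push(C) -> stack = [C], depth=1
  pop -> removed C, stack = [], depth=0
  push(C) -> stack = [C], depth=1
  push(B) -> stack = [C,B], depth=2
  push(A) -> stack = [C,B,A], depth=3
Final depth = 3

3


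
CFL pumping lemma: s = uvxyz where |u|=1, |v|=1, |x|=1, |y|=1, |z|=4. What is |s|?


|s| = |u| + |v| + |x| + |y| + |z|
= 1 + 1 + 1 + 1 + 4
= 2 + 1 + 5
= 3 + 5
= 8

8


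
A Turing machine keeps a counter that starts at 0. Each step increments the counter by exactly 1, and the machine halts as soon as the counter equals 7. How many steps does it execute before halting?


Counter starts at 0. Counting sequence:
  Step 1: counter = 1
  Step 2: counter = 2
  Step 3: counter = 3
  Step 4: counter = 4
  Step 5: counter = 5
  Step 6: counter = 6
  Step 7: counter = 7
Counter reached 7 -> halt
Total steps = 7

7


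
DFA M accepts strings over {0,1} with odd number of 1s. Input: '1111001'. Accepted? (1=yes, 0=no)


DFA has 2 states: q_even (start, accept=no) and q_odd
Processing string '1111001' character by character:
  Position 0: read '1', 1-count=1 -> q_odd
  Position 1: read '1', 1-count=2 -> q_even
  Position 2: read '1', 1-count=3 -> q_odd
  Position 3: read '1', 1-count=4 -> q_even
  Position 4: read '0', 1-count=4 -> q_even (no change)
  Position 5: read '0', 1-count=4 -> q_even (no change)
  Position 6: read '1', 1-count=5 -> q_odd
Final state: q_odd, total 1s = 5 (odd); the DFA requires an odd count -> accept

1


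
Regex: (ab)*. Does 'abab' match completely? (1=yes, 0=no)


Pattern: (ab)*
String: 'abab'
Pattern requires: zero or more repetitions of 'ab'
Pairs: ['ab', 'ab']
All pairs are 'ab'? Yes
Result: 1

1


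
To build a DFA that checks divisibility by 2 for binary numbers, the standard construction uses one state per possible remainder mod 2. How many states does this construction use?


Divisibility by 2 is tracked via the remainder mod 2: 0, 1, ..., 1
The construction assigns one state to each remainder
Number of remainders = 2

2


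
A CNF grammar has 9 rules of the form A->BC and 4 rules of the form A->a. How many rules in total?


CNF allows two rule forms:
  A -> BC (binary): 9 rules
  A -> a (terminal): 4 rules
Total = 9 + 4 = 13

13


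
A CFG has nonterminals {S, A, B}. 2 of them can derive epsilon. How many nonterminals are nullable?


Nonterminals: {S, A, B}
A nonterminal is nullable if it can derive epsilon
Counting nullable nonterminals: 2
Total nullable = 2

2


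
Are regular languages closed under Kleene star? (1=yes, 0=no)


Regular languages are closed under:
- Union (DFA product construction)
- Intersection (DFA product construction)
- Complement (swap accept/reject states)
- Concatenation (NFA construction)
- Kleene star (NFA construction)
Kleene star is in this list
Therefore: closed

1


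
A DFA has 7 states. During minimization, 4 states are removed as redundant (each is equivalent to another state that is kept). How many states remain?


Original DFA: 7 states
Redundant states removed: 4
Minimized states = original - removed
= 7 - 4
= 3

3


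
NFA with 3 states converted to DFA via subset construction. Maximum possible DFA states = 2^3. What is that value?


NFA has 3 states
Subset construction: each DFA state = subset of NFA states
Maximum subsets = 2^3
2^3 = 8

8


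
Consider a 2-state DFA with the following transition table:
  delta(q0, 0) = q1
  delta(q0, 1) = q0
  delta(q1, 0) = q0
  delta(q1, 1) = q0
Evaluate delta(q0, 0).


Looking up transition function:
delta(q0, 0) in the table
Row: q0, Column: 0
Result: q1

q1


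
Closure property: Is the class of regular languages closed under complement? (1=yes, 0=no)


Regular languages are closed under all standard operations:
- Union: Yes (product construction)
- Intersection: Yes (product construction)
- Complement: Yes (swap accept/reject)
- Concatenation: Yes (NFA construction)
Operation: complement -> Closed

1


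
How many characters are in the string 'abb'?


String: 'abb'
Counting characters:
  'a' appears 1 time(s)
  'b' appears 2 time(s)
Total length = 1 + 2 = 3

3


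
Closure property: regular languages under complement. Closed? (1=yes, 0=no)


Regular languages are closed under:
- Union (DFA product construction)
- Intersection (DFA product construction)
- Complement (swap accept/reject states)
- Concatenation (NFA construction)
- Kleene star (NFA construction)
complement is in this list
Therefore: closed

1


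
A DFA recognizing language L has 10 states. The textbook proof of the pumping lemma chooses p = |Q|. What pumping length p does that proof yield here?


Pumping lemma for regular languages (standard proof):
Take p = |Q|, the number of DFA states.
Any string of length >= |Q| passes through |Q|+1 states while reading its first |Q| symbols,
so by pigeonhole some state repeats, giving the loop that can be pumped.
Here |Q| = 10
Therefore the proof uses p = 10

10


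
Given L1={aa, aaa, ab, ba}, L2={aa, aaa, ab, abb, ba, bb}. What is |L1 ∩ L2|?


L1 = {aa, aaa, ab, ba}
L2 = {aa, aaa, ab, abb, ba, bb}
Checking each string in L1 against L2:
  'aa': in L2? Yes
  'aaa': in L2? Yes
  'ab': in L2? Yes
  'ba': in L2? Yes
Intersection = {aa, aaa, ab, ba}
|L1 ∩ L2| = 4

4


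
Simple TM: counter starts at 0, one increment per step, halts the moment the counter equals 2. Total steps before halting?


Counter starts at 0. Counting sequence:
  Step 1: counter = 1
  Step 2: counter = 2
Counter reached 2 -> halt
Total steps = 2

2


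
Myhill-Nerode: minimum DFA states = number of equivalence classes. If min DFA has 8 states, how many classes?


Myhill-Nerode theorem:
Number of equivalence classes = number of states in minimal DFA
Minimal DFA states = 8
Therefore equivalence classes = 8

8


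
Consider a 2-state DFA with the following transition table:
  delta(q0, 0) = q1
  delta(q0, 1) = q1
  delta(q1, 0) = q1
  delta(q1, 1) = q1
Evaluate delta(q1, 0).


Looking up transition function:
delta(q1, 0) in the table
Row: q1, Column: 0
Result: q1

q1


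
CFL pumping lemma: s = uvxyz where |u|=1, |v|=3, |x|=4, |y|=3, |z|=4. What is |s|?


|s| = |u| + |v| + |x| + |y| + |z|
= 1 + 3 + 4 + 3 + 4
= 4 + 4 + 7
= 8 + 7
= 15

15


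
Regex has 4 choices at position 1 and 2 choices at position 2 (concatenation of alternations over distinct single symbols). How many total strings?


First group: 4 alternatives
Second group: 2 alternatives
Concatenation: each choice from group 1 pairs with each from group 2
Total = 4 x 2 = 8

8


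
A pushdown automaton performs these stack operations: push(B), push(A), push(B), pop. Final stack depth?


Tracing stack operations:
  push(B) -> stack = [B], depth=1
  push(A) -> stack = [B,A], depth=2
  push(B) -> stack = [B,A,B], depth=3
  pop -> removed B, stack = [B,A], depth=2
Final depth = 2

2


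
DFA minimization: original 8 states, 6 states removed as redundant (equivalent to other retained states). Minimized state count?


Original DFA: 8 states
Redundant states removed: 6
Minimized states = original - removed
= 8 - 6
= 2

2


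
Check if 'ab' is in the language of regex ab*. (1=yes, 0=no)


Pattern: ab*
String: 'ab'
Pattern requires: exactly one 'a' followed by zero or more 'b's
First char is 'a' -> OK
Rest 'b': all b's? Yes
Result: 1

1


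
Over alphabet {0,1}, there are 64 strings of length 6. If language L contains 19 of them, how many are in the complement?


Alphabet: {0,1}
String length: 6
Total strings of length 6 = 2^6 = 64
Strings in L = 19
Complement = total - |L|
= 64 - 19
= 45

45


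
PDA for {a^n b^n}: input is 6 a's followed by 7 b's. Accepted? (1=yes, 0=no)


Language requires equal numbers of a's and b's
PDA pushes for each 'a', pops for each 'b'
Number of a's = 6
Number of b's = 7
6 != 7 -> Reject

0


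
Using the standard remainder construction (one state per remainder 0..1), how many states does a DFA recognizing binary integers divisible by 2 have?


Divisibility by 2 is tracked via the remainder mod 2: 0, 1, ..., 1
The construction assigns one state to each remainder
Number of remainders = 2

2


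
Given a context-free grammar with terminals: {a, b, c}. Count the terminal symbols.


Terminal symbols: a, b, c
Counting each: a (#1), b (#2), c (#3)
Total = 3

3


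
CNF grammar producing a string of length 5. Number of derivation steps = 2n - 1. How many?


Chomsky Normal Form derivation:
String length n = 5
Each step either:
  - Splits a nonterminal into two (n-1 such steps)
  - Converts a nonterminal to terminal (n such steps)
Total = (n-1) + n = 2n - 1
= 2(5) - 1
= 10 - 1
= 9

9


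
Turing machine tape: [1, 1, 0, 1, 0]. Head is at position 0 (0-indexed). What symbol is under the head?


Tape: [1, 1, 0, 1, 0]
Positions: 0 1 2 3 4
Values:    1 1 0 1 0
Head at position 0
tape[0] = 1

1


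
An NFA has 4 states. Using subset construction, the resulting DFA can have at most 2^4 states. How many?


NFA has 4 states
Subset construction: each DFA state = subset of NFA states
Maximum subsets = 2^4
2^4 = 16

16


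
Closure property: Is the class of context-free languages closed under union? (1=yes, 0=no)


CFL closure properties:
  Closed under: union, concatenation, Kleene star
  NOT closed under: intersection, complement
Operation 'union' is in closed list -> Yes (closed)

1


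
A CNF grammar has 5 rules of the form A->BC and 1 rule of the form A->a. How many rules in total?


CNF allows two rule forms:
  A -> BC (binary): 5 rules
  A -> a (terminal): 1 rule
Total = 5 + 1 = 6

6


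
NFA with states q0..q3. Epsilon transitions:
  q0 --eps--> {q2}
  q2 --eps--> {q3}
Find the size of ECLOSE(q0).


Starting from q0
Initialize closure = {q0}
Follow epsilon from q0 -> add q2
Follow epsilon from q2 -> add q3
Final closure: {q0, q2, q3}
Size = 3

3


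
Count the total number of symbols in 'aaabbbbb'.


String: 'aaabbbbb'
Counting characters:
  'a' appears 3 time(s)
  'b' appears 5 time(s)
Total length = 3 + 5 = 8

8


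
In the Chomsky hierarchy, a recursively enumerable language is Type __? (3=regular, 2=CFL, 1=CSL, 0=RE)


Chomsky hierarchy levels:
  Type 3: Regular (DFA/NFA/regex)
  Type 2: Context-free (PDA)
  Type 1: Context-sensitive
  Type 0: Recursively enumerable (TM)
'recursively enumerable' corresponds to Type 0

0


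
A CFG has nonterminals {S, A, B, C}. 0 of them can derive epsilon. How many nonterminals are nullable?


Nonterminals: {S, A, B, C}
A nonterminal is nullable if it can derive epsilon
Counting nullable nonterminals: 0
Total nullable = 0

0


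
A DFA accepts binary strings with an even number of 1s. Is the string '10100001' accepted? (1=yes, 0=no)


DFA has 2 states: q_even (start, accept=yes) and q_odd
Processing string '10100001' character by character:
  Position 0: read '1', 1-count=1 -> q_odd
  Position 1: read '0', 1-count=1 -> q_odd (no change)
  Position 2: read '1', 1-count=2 -> q_even
  Position 3: read '0', 1-count=2 -> q_even (no change)
  Position 4: read '0', 1-count=2 -> q_even (no change)
  Position 5: read '0', 1-count=2 -> q_even (no change)
  Position 6: read '0', 1-count=2 -> q_even (no change)
  Position 7: read '1', 1-count=3 -> q_odd
Final state: q_odd, total 1s = 3 (odd); the DFA requires an even count -> reject

0


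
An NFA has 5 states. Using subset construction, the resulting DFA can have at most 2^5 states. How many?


NFA has 5 states
Subset construction: each DFA state = subset of NFA states
Maximum subsets = 2^5
2^5 = 32

32


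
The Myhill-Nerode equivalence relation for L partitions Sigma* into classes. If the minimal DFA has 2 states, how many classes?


Myhill-Nerode theorem:
Number of equivalence classes = number of states in minimal DFA
Minimal DFA states = 2
Therefore equivalence classes = 2

2


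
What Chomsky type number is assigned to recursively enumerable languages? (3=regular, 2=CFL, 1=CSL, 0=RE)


Chomsky hierarchy levels:
  Type 3: Regular (DFA/NFA/regex)
  Type 2: Context-free (PDA)
  Type 1: Context-sensitive
  Type 0: Recursively enumerable (TM)
'recursively enumerable' corresponds to Type 0

0


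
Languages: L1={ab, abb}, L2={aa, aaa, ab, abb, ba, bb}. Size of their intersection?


L1 = {ab, abb}
L2 = {aa, aaa, ab, abb, ba, bb}
Checking each string in L1 against L2:
  'ab': in L2? Yes
  'abb': in L2? Yes
Intersection = {ab, abb}
|L1 ∩ L2| = 2

2


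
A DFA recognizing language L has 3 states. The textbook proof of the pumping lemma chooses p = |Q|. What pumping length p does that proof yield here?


Pumping lemma for regular languages (standard proof):
Take p = |Q|, the number of DFA states.
Any string of length >= |Q| passes through |Q|+1 states while reading its first |Q| symbols,
so by pigeonhole some state repeats, giving the loop that can be pumped.
Here |Q| = 3
Therefore the proof uses p = 3

3


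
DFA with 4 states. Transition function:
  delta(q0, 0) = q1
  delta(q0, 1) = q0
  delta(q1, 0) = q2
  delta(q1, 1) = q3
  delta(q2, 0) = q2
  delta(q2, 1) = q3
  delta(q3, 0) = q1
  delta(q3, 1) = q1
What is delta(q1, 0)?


Looking up transition function:
delta(q1, 0) in the table
Row: q1, Column: 0
Result: q2

q2


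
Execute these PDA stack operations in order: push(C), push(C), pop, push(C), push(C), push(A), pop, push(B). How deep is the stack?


Tracing stack operations:
  push(C) -> stack = [C], depth=1
  push(C) -> stack = [C,C], depth=2
  pop -> removed C, stack = [C], depth=1
  push(C) -> stack = [C,C], depth=2
  push(C) -> stack = [C,C,C], depth=3
  push(A) -> stack = [C,C,C,A], depth=4
  pop -> removed A, stack = [C,C,C], depth=3
  push(B) -> stack = [C,C,C,B], depth=4
Final depth = 4

4


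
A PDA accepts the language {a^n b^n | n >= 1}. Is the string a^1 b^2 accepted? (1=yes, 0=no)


Language requires equal numbers of a's and b's
PDA pushes for each 'a', pops for each 'b'
Number of a's = 1
Number of b's = 2
1 != 2 -> Reject

0


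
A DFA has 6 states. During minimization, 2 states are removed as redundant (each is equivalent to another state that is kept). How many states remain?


Original DFA: 6 states
Redundant states removed: 2
Minimized states = original - removed
= 6 - 2
= 4

4


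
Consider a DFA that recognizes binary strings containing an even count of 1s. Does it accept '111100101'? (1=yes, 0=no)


DFA has 2 states: q_even (start, accept=yes) and q_odd
Processing string '111100101' character by character:
  Position 0: read '1', 1-count=1 -> q_odd
  Position 1: read '1', 1-count=2 -> q_even
  Position 2: read '1', 1-count=3 -> q_odd
  Position 3: read '1', 1-count=4 -> q_even
  Position 4: read '0', 1-count=4 -> q_even (no change)
  Position 5: read '0', 1-count=4 -> q_even (no change)
  Position 6: read '1', 1-count=5 -> q_odd
  Position 7: read '0', 1-count=5 -> q_odd (no change)
  Position 8: read '1', 1-count=6 -> q_even
Final state: q_even, total 1s = 6 (even); the DFA requires an even count -> accept

1


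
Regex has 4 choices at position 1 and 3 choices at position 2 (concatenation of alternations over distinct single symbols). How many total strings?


First group: 4 alternatives
Second group: 3 alternatives
Concatenation: each choice from group 1 pairs with each from group 2
Total = 4 x 3 = 12

12


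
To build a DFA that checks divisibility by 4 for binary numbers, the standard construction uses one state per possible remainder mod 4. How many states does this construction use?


Divisibility by 4 is tracked via the remainder mod 4: 0, 1, ..., 3
The construction assigns one state to each remainder
Number of remainders = 4

4


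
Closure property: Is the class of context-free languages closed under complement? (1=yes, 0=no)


CFL closure properties:
  Closed under: union, concatenation, Kleene star
  NOT closed under: intersection, complement
Operation 'complement' is in not-closed list -> No (not closed)

0


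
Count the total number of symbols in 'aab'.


String: 'aab'
Counting characters:
  'a' appears 2 time(s)
  'b' appears 1 time(s)
Total length = 2 + 1 = 3

3


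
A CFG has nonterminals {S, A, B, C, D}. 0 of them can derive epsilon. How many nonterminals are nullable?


Nonterminals: {S, A, B, C, D}
A nonterminal is nullable if it can derive epsilon
Counting nullable nonterminals: 0
Total nullable = 0

0


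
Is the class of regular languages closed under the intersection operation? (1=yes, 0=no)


Regular languages are closed under:
- Union (DFA product construction)
- Intersection (DFA product construction)
- Complement (swap accept/reject states)
- Concatenation (NFA construction)
- Kleene star (NFA construction)
intersection is in this list
Therefore: closed

1


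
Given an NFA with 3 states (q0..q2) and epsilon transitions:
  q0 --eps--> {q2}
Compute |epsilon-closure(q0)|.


Starting from q0
Initialize closure = {q0}
Follow epsilon from q0 -> add q2
Final closure: {q0, q2}
Size = 2

2


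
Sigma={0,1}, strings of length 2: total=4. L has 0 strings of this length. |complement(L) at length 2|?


Alphabet: {0,1}
String length: 2
Total strings of length 2 = 2^2 = 4
Strings in L = 0
Complement = total - |L|
= 4 - 0
= 4

4


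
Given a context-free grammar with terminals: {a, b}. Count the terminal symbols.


Terminal symbols: a, b
Counting each: a (#1), b (#2)
Total = 2

2


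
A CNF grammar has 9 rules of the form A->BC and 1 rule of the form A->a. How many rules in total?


CNF allows two rule forms:
  A -> BC (binary): 9 rules
  A -> a (terminal): 1 rule
Total = 9 + 1 = 10

10


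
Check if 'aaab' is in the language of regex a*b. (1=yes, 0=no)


Pattern: a*b
String: 'aaab'
Pattern requires: zero or more 'a's followed by exactly one 'b'
Found 3 leading 'a's
Remaining: 'b'
Remaining is exactly 'b' -> match
Result: 1

1


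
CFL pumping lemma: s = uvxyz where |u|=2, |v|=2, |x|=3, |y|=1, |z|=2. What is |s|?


|s| = |u| + |v| + |x| + |y| + |z|
= 2 + 2 + 3 + 1 + 2
= 4 + 3 + 3
= 7 + 3
= 10

10


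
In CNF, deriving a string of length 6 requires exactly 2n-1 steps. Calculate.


Chomsky Normal Form derivation:
String length n = 6
Each step either:
  - Splits a nonterminal into two (n-1 such steps)
  - Converts a nonterminal to terminal (n such steps)
Total = (n-1) + n = 2n - 1
= 2(6) - 1
= 12 - 1
= 11

11


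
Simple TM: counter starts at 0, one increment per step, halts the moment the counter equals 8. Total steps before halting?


Counter starts at 0. Counting sequence:
  Step 1: counter = 1
  Step 2: counter = 2
  Step 3: counter = 3
  Step 4: counter = 4
  Step 5: counter = 5
  Step 6: counter = 6
  Step 7: counter = 7
  Step 8: counter = 8
Counter reached 8 -> halt
Total steps = 8

8


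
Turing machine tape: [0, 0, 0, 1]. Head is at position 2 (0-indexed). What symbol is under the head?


Tape: [0, 0, 0, 1]
Positions: 0 1 2 3
Values:    0 0 0 1
Head at position 2
tape[2] = 0

0


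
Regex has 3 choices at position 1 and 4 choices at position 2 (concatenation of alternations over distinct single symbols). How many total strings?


First group: 3 alternatives
Second group: 4 alternatives
Concatenation: each choice from group 1 pairs with each from group 2
Total = 3 x 4 = 12

12


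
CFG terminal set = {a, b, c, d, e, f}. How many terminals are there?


Terminal symbols: a, b, c, d, e, f
Counting each: a (#1), b (#2), c (#3), d (#4), e (#5), f (#6)
Total = 6

6


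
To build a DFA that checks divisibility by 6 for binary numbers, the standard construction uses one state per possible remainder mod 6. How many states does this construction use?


Divisibility by 6 is tracked via the remainder mod 6: 0, 1, ..., 5
The construction assigns one state to each remainder
Number of remainders = 6

6


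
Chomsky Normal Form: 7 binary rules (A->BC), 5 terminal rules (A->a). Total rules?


CNF allows two rule forms:
  A -> BC (binary): 7 rules
  A -> a (terminal): 5 rules
Total = 7 + 5 = 12

12


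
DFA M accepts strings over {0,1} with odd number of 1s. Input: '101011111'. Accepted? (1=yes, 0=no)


DFA has 2 states: q_even (start, accept=no) and q_odd
Processing string '101011111' character by character:
  Position 0: read '1', 1-count=1 -> q_odd
  Position 1: read '0', 1-count=1 -> q_odd (no change)
  Position 2: read '1', 1-count=2 -> q_even
  Position 3: read '0', 1-count=2 -> q_even (no change)
  Position 4: read '1', 1-count=3 -> q_odd
  Position 5: read '1', 1-count=4 -> q_even
  Position 6: read '1', 1-count=5 -> q_odd
  Position 7: read '1', 1-count=6 -> q_even
  Position 8: read '1', 1-count=7 -> q_odd
Final state: q_odd, total 1s = 7 (odd); the DFA requires an odd count -> accept

1


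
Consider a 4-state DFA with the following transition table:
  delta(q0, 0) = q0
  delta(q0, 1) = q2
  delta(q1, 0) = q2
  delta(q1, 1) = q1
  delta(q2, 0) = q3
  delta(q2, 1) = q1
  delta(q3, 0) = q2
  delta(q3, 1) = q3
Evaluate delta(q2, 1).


Looking up transition function:
delta(q2, 1) in the table
Row: q2, Column: 1
Result: q1

q1


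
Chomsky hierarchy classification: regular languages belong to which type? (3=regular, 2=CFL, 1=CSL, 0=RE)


Chomsky hierarchy levels:
  Type 3: Regular (DFA/NFA/regex)
  Type 2: Context-free (PDA)
  Type 1: Context-sensitive
  Type 0: Recursively enumerable (TM)
'regular' corresponds to Type 3

3


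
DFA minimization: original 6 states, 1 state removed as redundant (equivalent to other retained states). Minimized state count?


Original DFA: 6 states
Redundant states removed: 1
Minimized states = original - removed
= 6 - 1
= 5

5


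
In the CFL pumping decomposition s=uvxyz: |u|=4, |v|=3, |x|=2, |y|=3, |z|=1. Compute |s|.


|s| = |u| + |v| + |x| + |y| + |z|
= 4 + 3 + 2 + 3 + 1
= 7 + 2 + 4
= 9 + 4
= 13

13


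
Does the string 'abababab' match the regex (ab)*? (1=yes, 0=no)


Pattern: (ab)*
String: 'abababab'
Pattern requires: zero or more repetitions of 'ab'
Pairs: ['ab', 'ab', 'ab', 'ab']
All pairs are 'ab'? Yes
Result: 1

1


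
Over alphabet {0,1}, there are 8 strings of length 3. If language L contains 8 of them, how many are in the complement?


Alphabet: {0,1}
String length: 3
Total strings of length 3 = 2^3 = 8
Strings in L = 8
Complement = total - |L|
= 8 - 8
= 0

0


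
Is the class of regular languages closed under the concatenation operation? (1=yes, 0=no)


Regular languages are closed under:
- Union (DFA product construction)
- Intersection (DFA product construction)
- Complement (swap accept/reject states)
- Concatenation (NFA construction)
- Kleene star (NFA construction)
concatenation is in this list
Therefore: closed

1


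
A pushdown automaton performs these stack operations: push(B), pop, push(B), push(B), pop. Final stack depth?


Tracing stack operations:
  push(B) -> stack = [B], depth=1
  pop -> removed B, stack = [], depth=0
  push(B) -> stack = [B], depth=1
  push(B) -> stack = [B,B], depth=2
  pop -> removed B, stack = [B], depth=1
Final depth = 1

1


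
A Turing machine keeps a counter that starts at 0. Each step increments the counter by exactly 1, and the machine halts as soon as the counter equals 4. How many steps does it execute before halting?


Counter starts at 0. Counting sequence:
  Step 1: counter = 1
  Step 2: counter = 2
  Step 3: counter = 3
  Step 4: counter = 4
Counter reached 4 -> halt
Total steps = 4

4


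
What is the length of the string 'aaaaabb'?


String: 'aaaaabb'
Counting characters:
  'a' appears 5 time(s)
  'b' appears 2 time(s)
Total length = 5 + 2 = 7

7


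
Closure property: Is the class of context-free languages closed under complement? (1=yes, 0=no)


CFL closure properties:
  Closed under: union, concatenation, Kleene star
  NOT closed under: intersection, complement
Operation 'complement' is in not-closed list -> No (not closed)

0


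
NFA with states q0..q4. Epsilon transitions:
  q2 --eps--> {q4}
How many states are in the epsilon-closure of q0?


Starting from q0
Initialize closure = {q0}
q0 has no outgoing epsilon transitions -> nothing to add
Final closure: {q0}
Size = 1

1


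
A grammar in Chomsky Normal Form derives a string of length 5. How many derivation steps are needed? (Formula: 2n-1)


Chomsky Normal Form derivation:
String length n = 5
Each step either:
  - Splits a nonterminal into two (n-1 such steps)
  - Converts a nonterminal to terminal (n such steps)
Total = (n-1) + n = 2n - 1
= 2(5) - 1
= 10 - 1
= 9

9


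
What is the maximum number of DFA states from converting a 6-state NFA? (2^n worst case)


NFA has 6 states
Subset construction: each DFA state = subset of NFA states
Maximum subsets = 2^6
2^6 = 64

64


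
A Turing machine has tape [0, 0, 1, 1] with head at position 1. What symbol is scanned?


Tape: [0, 0, 1, 1]
Positions: 0 1 2 3
Values:    0 0 1 1
Head at position 1
tape[1] = 0

0


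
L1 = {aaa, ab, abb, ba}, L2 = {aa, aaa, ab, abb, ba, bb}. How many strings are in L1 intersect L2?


L1 = {aaa, ab, abb, ba}
L2 = {aa, aaa, ab, abb, ba, bb}
Checking each string in L1 against L2:
  'aaa': in L2? Yes
  'ab': in L2? Yes
  'abb': in L2? Yes
  'ba': in L2? Yes
Intersection = {aaa, ab, abb, ba}
|L1 ∩ L2| = 4

4


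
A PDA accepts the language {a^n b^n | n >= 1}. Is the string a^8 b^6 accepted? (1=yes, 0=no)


Language requires equal numbers of a's and b's
PDA pushes for each 'a', pops for each 'b'
Number of a's = 8
Number of b's = 6
8 != 6 -> Reject

0


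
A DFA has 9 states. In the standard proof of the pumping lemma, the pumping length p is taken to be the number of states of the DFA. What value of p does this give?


Pumping lemma for regular languages (standard proof):
Take p = |Q|, the number of DFA states.
Any string of length >= |Q| passes through |Q|+1 states while reading its first |Q| symbols,
so by pigeonhole some state repeats, giving the loop that can be pumped.
Here |Q| = 9
Therefore the proof uses p = 9

9


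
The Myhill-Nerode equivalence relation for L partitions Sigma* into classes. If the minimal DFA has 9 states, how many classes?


Myhill-Nerode theorem:
Number of equivalence classes = number of states in minimal DFA
Minimal DFA states = 9
Therefore equivalence classes = 9

9


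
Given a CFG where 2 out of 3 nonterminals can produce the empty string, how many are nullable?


Nonterminals: {S, A, B}
A nonterminal is nullable if it can derive epsilon
Counting nullable nonterminals: 2
Total nullable = 2

2


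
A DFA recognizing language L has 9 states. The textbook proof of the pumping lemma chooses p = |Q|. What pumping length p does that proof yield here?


Pumping lemma for regular languages (standard proof):
Take p = |Q|, the number of DFA states.
Any string of length >= |Q| passes through |Q|+1 states while reading its first |Q| symbols,
so by pigeonhole some state repeats, giving the loop that can be pumped.
Here |Q| = 9
Therefore the proof uses p = 9

9


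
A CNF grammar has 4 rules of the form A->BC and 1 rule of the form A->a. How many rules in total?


CNF allows two rule forms:
  A -> BC (binary): 4 rules
  A -> a (terminal): 1 rule
Total = 4 + 1 = 5

5


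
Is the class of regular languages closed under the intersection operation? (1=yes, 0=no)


Regular languages are closed under:
- Union (DFA product construction)
- Intersection (DFA product construction)
- Complement (swap accept/reject states)
- Concatenation (NFA construction)
- Kleene star (NFA construction)
intersection is in this list
Therefore: closed

1


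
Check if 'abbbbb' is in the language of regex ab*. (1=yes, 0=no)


Pattern: ab*
String: 'abbbbb'
Pattern requires: exactly one 'a' followed by zero or more 'b's
First char is 'a' -> OK
Rest 'bbbbb': all b's? Yes
Result: 1

1


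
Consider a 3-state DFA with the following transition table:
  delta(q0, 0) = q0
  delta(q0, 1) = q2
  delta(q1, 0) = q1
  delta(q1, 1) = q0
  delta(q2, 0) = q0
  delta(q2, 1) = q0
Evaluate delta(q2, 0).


Looking up transition function:
delta(q2, 0) in the table
Row: q2, Column: 0
Result: q0

q0


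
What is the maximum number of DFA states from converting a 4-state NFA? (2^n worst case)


NFA has 4 states
Subset construction: each DFA state = subset of NFA states
Maximum subsets = 2^4
2^4 = 16

16


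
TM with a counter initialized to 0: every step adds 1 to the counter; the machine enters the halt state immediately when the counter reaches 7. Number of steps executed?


Counter starts at 0. Counting sequence:
  Step 1: counter = 1
  Step 2: counter = 2
  Step 3: counter = 3
  Step 4: counter = 4
  Step 5: counter = 5
  Step 6: counter = 6
  Step 7: counter = 7
Counter reached 7 -> halt
Total steps = 7

7


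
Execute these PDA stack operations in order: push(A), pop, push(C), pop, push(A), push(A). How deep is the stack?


Tracing stack operations:
  push(A) -> stack = [A], depth=1
  pop -> removed A, stack = [], depth=0
  push(C) -> stack = [C], depth=1
  pop -> removed C, stack = [], depth=0
  push(A) -> stack = [A], depth=1
  push(A) -> stack = [A,A], depth=2
Final depth = 2

2


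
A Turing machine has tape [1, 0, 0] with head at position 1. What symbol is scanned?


Tape: [1, 0, 0]
Positions: 0 1 2
Values:    1 0 0
Head at position 1
tape[1] = 0

0


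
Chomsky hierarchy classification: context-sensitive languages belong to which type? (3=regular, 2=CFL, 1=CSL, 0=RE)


Chomsky hierarchy levels:
  Type 3: Regular (DFA/NFA/regex)
  Type 2: Context-free (PDA)
  Type 1: Context-sensitive
  Type 0: Recursively enumerable (TM)
'context-sensitive' corresponds to Type 1

1


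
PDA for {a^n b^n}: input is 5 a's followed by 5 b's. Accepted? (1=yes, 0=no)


Language requires equal numbers of a's and b's
PDA pushes for each 'a', pops for each 'b'
Number of a's = 5
Number of b's = 5
5 == 5 -> Accept

1


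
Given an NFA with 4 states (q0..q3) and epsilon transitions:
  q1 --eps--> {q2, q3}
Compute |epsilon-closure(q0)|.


Starting from q0
Initialize closure = {q0}
q0 has no outgoing epsilon transitions -> nothing to add
Final closure: {q0}
Size = 1

1


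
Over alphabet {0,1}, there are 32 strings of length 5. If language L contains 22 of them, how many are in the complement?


Alphabet: {0,1}
String length: 5
Total strings of length 5 = 2^5 = 32
Strings in L = 22
Complement = total - |L|
= 32 - 22
= 10

10


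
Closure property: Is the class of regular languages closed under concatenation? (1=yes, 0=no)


Regular languages are closed under all standard operations:
- Union: Yes (product construction)
- Intersection: Yes (product construction)
- Complement: Yes (swap accept/reject)
- Concatenation: Yes (NFA construction)
Operation: concatenation -> Closed

1


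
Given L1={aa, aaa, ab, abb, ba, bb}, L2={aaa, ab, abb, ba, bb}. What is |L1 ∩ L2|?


L1 = {aa, aaa, ab, abb, ba, bb}
L2 = {aaa, ab, abb, ba, bb}
Checking each string in L1 against L2:
  'aa': in L2? No
  'aaa': in L2? Yes
  'ab': in L2? Yes
  'abb': in L2? Yes
  'ba': in L2? Yes
  'bb': in L2? Yes
Intersection = {aaa, ab, abb, ba, bb}
|L1 ∩ L2| = 5

5


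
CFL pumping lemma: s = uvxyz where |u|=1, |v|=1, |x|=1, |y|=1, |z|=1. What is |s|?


|s| = |u| + |v| + |x| + |y| + |z|
= 1 + 1 + 1 + 1 + 1
= 2 + 1 + 2
= 3 + 2
= 5

5


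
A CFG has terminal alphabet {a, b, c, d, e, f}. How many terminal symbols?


Terminal symbols: a, b, c, d, e, f
Counting each: a (#1), b (#2), c (#3), d (#4), e (#5), f (#6)
Total = 6

6
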